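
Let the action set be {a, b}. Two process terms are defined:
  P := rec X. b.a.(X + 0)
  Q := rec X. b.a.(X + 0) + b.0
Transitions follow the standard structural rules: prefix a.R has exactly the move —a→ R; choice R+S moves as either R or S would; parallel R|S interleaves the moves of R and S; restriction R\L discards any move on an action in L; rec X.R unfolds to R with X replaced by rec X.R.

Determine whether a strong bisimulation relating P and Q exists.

P ≁ Q

Reachable graph of P (3 states):
  s0 = rec X. b.a.(X + 0) has moves ··b··> s1
  s1 = a.((rec X. b.a.(X + 0)) + 0) has moves ··a··> s2
  s2 = (rec X. b.a.(X + 0)) + 0 has moves ··b··> s1
Reachable graph of Q (4 states):
  t0 = rec X. b.a.(X + 0) + b.0 has moves ··b··> t1, ··b··> t2
  t1 = 0 has moves (no moves)
  t2 = a.((rec X. b.a.(X + 0) + b.0) + 0) has moves ··a··> t3
  t3 = (rec X. b.a.(X + 0) + b.0) + 0 has moves ··b··> t1, ··b··> t2
Bisimilarity quotient blocks:
  B0 = {s0, s2}
  B1 = {s1}
  B2 = {t0, t3}
  B3 = {t1}
  B4 = {t2}
s0 ∈ B0, t0 ∈ B2 → different blocks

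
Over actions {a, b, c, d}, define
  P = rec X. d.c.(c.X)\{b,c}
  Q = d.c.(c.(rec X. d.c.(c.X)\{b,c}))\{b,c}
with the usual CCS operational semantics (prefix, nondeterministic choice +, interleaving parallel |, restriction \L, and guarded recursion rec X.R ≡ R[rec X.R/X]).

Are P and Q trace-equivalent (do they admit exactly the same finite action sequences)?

trace-equivalent

LTS(P): 3 reachable states
  u0 = rec X. d.c.(c.X)\{b,c} :: --d--▸ u1
  u1 = c.(c.(rec X. d.c.(c.X)\{b,c}))\{b,c} :: --c--▸ u2
  u2 = (c.(rec X. d.c.(c.X)\{b,c}))\{b,c} :: stopped
LTS(Q): 3 reachable states
  v0 = d.c.(c.(rec X. d.c.(c.X)\{b,c}))\{b,c} :: --d--▸ v1
  v1 = c.(c.(rec X. d.c.(c.X)\{b,c}))\{b,c} :: --c--▸ v2
  v2 = (c.(rec X. d.c.(c.X)\{b,c}))\{b,c} :: stopped
Bisimilarity quotient blocks:
  B0 = {u0, v0}
  B1 = {u1, v1}
  B2 = {u2, v2}
u0 ∈ B0, v0 ∈ B0 → same block
Bisimilar ⇒ trace-equivalent.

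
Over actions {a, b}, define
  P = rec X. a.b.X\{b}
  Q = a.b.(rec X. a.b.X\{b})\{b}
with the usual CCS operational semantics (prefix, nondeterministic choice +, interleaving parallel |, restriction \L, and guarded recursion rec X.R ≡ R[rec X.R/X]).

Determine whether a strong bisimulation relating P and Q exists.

P's transition system — 4 states:
  u0 = rec X. a.b.X\{b} :: --a--▸ u1
  u1 = b.(rec X. a.b.X\{b})\{b} :: --b--▸ u2
  u2 = (rec X. a.b.X\{b})\{b} :: --a--▸ u3
  u3 = (b.(rec X. a.b.X\{b})\{b})\{b} :: (no moves)
Q's transition system — 4 states:
  v0 = a.b.(rec X. a.b.X\{b})\{b} :: --a--▸ v1
  v1 = b.(rec X. a.b.X\{b})\{b} :: --b--▸ v2
  v2 = (rec X. a.b.X\{b})\{b} :: --a--▸ v3
  v3 = (b.(rec X. a.b.X\{b})\{b})\{b} :: (no moves)
Partition-refinement fixed point:
  B0 = {u0, v0}
  B1 = {u1, v1}
  B2 = {u2, v2}
  B3 = {u3, v3}
u0 ∈ B0, v0 ∈ B0 → same block

bisimilar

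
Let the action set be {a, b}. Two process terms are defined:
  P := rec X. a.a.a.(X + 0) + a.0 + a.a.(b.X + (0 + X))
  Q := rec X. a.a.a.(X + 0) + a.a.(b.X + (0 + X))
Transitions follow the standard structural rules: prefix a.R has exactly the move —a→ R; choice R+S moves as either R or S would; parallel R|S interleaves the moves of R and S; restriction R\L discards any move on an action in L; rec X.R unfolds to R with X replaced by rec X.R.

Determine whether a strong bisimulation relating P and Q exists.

P ≁ Q

P's transition system — 7 states:
  u0 = rec X. a.a.a.(X + 0) + a.0 + a.a.(b.X + (0 + X)) ⊢ —a→ u1, —a→ u2, —a→ u3
  u1 = 0 ⊢ deadlocked
  u2 = a.(b.(rec X. a.a.a.(X + 0) + a.0 + a.a.(b.X + (0 + X))) + (0 + (rec X. a.a.a.(X + 0) + a.0 + a.a.(b.X + (0 + X))))) ⊢ —a→ u4
  u3 = a.a.((rec X. a.a.a.(X + 0) + a.0 + a.a.(b.X + (0 + X))) + 0) ⊢ —a→ u5
  u4 = b.(rec X. a.a.a.(X + 0) + a.0 + a.a.(b.X + (0 + X))) + (0 + (rec X. a.a.a.(X + 0) + a.0 + a.a.(b.X + (0 + X)))) ⊢ —a→ u1, —a→ u2, —a→ u3, —b→ u0
  u5 = a.((rec X. a.a.a.(X + 0) + a.0 + a.a.(b.X + (0 + X))) + 0) ⊢ —a→ u6
  u6 = (rec X. a.a.a.(X + 0) + a.0 + a.a.(b.X + (0 + X))) + 0 ⊢ —a→ u1, —a→ u2, —a→ u3
Q's transition system — 6 states:
  v0 = rec X. a.a.a.(X + 0) + a.a.(b.X + (0 + X)) ⊢ —a→ v1, —a→ v2
  v1 = a.(b.(rec X. a.a.a.(X + 0) + a.a.(b.X + (0 + X))) + (0 + (rec X. a.a.a.(X + 0) + a.a.(b.X + (0 + X))))) ⊢ —a→ v3
  v2 = a.a.((rec X. a.a.a.(X + 0) + a.a.(b.X + (0 + X))) + 0) ⊢ —a→ v4
  v3 = b.(rec X. a.a.a.(X + 0) + a.a.(b.X + (0 + X))) + (0 + (rec X. a.a.a.(X + 0) + a.a.(b.X + (0 + X)))) ⊢ —a→ v1, —a→ v2, —b→ v0
  v4 = a.((rec X. a.a.a.(X + 0) + a.a.(b.X + (0 + X))) + 0) ⊢ —a→ v5
  v5 = (rec X. a.a.a.(X + 0) + a.a.(b.X + (0 + X))) + 0 ⊢ —a→ v1, —a→ v2
Coarsest stable partition (strong bisimilarity classes):
  B0 = {u0, u6}
  B1 = {u3}
  B2 = {u5}
  B3 = {u2}
  B4 = {u4}
  B5 = {u1}
  B6 = {v0, v5}
  B7 = {v1}
  B8 = {v3}
  B9 = {v2}
  B10 = {v4}
u0 ∈ B0, v0 ∈ B6 → different blocks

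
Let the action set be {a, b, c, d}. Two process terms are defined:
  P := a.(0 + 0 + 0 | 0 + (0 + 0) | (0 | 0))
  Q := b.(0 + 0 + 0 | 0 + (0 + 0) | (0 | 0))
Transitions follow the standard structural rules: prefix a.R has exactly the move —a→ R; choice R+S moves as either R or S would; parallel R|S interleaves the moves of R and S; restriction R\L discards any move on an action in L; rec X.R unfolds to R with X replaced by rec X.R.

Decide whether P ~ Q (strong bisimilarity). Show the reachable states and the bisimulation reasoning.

NO

Reachable graph of P (2 states):
  s0 = a.(0 + 0 + 0 | 0 + (0 + 0) | (0 | 0)) → ··a··> s1
  s1 = 0 + 0 + 0 | 0 + (0 + 0) | (0 | 0) → ·
Reachable graph of Q (2 states):
  t0 = b.(0 + 0 + 0 | 0 + (0 + 0) | (0 | 0)) → ··b··> t1
  t1 = 0 + 0 + 0 | 0 + (0 + 0) | (0 | 0) → ·
Bisimilarity quotient blocks:
  B0 = {s0}
  B1 = {s1, t1}
  B2 = {t0}
s0 ∈ B0, t0 ∈ B2 → different blocks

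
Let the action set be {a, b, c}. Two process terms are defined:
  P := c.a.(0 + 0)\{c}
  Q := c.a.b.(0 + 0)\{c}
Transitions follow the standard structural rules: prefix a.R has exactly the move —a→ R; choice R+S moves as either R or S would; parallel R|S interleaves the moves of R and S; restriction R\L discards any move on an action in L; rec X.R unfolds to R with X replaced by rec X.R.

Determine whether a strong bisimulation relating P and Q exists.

Reachable graph of P (3 states):
  u0 = c.a.(0 + 0)\{c} ⊢ =c=> u1
  u1 = a.(0 + 0)\{c} ⊢ =a=> u2
  u2 = (0 + 0)\{c} ⊢ (no moves)
Reachable graph of Q (4 states):
  v0 = c.a.b.(0 + 0)\{c} ⊢ =c=> v1
  v1 = a.b.(0 + 0)\{c} ⊢ =a=> v2
  v2 = b.(0 + 0)\{c} ⊢ =b=> v3
  v3 = (0 + 0)\{c} ⊢ (no moves)
Partition-refinement fixed point:
  B0 = {u0}
  B1 = {u1}
  B2 = {u2, v3}
  B3 = {v0}
  B4 = {v1}
  B5 = {v2}
u0 ∈ B0, v0 ∈ B3 → different blocks

not bisimilar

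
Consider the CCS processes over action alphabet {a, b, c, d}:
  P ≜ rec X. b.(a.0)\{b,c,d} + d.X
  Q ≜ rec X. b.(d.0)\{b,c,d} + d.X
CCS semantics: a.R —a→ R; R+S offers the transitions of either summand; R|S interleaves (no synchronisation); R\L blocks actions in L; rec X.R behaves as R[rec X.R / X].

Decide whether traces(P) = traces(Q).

NO — witness ⟨ba⟩

Reachable graph of P (3 states):
  s0 = rec X. b.(a.0)\{b,c,d} + d.X | ··b··> s1, ··d··> s0
  s1 = (a.0)\{b,c,d} | ··a··> s2
  s2 = 0\{b,c,d} | stopped
Reachable graph of Q (2 states):
  t0 = rec X. b.(d.0)\{b,c,d} + d.X | ··b··> t1, ··d··> t0
  t1 = (d.0)\{b,c,d} | stopped
Run σ = ⟨ba⟩ on P: start {s0}
  [1] b ⇒ {s1}
  [2] a ⇒ {s2}
  — P admits the full trace.
Run σ = ⟨ba⟩ on Q: start {t0}
  [1] b ⇒ {t1}
  [2] a ⇒ ∅ (Q stuck)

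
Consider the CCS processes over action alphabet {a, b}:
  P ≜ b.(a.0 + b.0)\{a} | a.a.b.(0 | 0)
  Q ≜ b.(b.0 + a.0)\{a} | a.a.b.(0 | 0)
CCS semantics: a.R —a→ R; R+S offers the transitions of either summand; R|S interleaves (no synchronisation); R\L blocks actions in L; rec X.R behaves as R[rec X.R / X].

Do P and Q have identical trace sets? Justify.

trace-equivalent

P's transition system — 12 states:
  p0 = b.(a.0 + b.0)\{a} | a.a.b.(0 | 0) has moves —a→ p1, —b→ p2
  p1 = b.(a.0 + b.0)\{a} | a.b.(0 | 0) has moves —a→ p3, —b→ p4
  p2 = (a.0 + b.0)\{a} | a.a.b.(0 | 0) has moves —a→ p4, —b→ p5
  p3 = b.(a.0 + b.0)\{a} | b.(0 | 0) has moves —b→ p6, —b→ p7
  p4 = (a.0 + b.0)\{a} | a.b.(0 | 0) has moves —a→ p6, —b→ p8
  p5 = 0\{a} | a.a.b.(0 | 0) has moves —a→ p8
  p6 = (a.0 + b.0)\{a} | b.(0 | 0) has moves —b→ p10, —b→ p9
  p7 = b.(a.0 + b.0)\{a} | (0 | 0) has moves —b→ p9
  p8 = 0\{a} | a.b.(0 | 0) has moves —a→ p10
  p9 = (a.0 + b.0)\{a} | (0 | 0) has moves —b→ p11
  p10 = 0\{a} | b.(0 | 0) has moves —b→ p11
  p11 = 0\{a} | (0 | 0) has moves ∅
Q's transition system — 12 states:
  q0 = b.(b.0 + a.0)\{a} | a.a.b.(0 | 0) has moves —a→ q1, —b→ q2
  q1 = b.(b.0 + a.0)\{a} | a.b.(0 | 0) has moves —a→ q3, —b→ q4
  q2 = (b.0 + a.0)\{a} | a.a.b.(0 | 0) has moves —a→ q4, —b→ q5
  q3 = b.(b.0 + a.0)\{a} | b.(0 | 0) has moves —b→ q6, —b→ q7
  q4 = (b.0 + a.0)\{a} | a.b.(0 | 0) has moves —a→ q6, —b→ q8
  q5 = 0\{a} | a.a.b.(0 | 0) has moves —a→ q8
  q6 = (b.0 + a.0)\{a} | b.(0 | 0) has moves —b→ q10, —b→ q9
  q7 = b.(b.0 + a.0)\{a} | (0 | 0) has moves —b→ q9
  q8 = 0\{a} | a.b.(0 | 0) has moves —a→ q10
  q9 = (b.0 + a.0)\{a} | (0 | 0) has moves —b→ q11
  q10 = 0\{a} | b.(0 | 0) has moves —b→ q11
  q11 = 0\{a} | (0 | 0) has moves ∅
Bisimilarity quotient blocks:
  B0 = {p0, q0}
  B1 = {p1, q1}
  B2 = {p4, q4}
  B3 = {p8, q8}
  B4 = {p10, p9, q10, q9}
  B5 = {p11, q11}
  B6 = {p6, p7, q6, q7}
  B7 = {p3, q3}
  B8 = {p2, q2}
  B9 = {p5, q5}
p0 ∈ B0, q0 ∈ B0 → same block
Bisimilar ⇒ trace-equivalent.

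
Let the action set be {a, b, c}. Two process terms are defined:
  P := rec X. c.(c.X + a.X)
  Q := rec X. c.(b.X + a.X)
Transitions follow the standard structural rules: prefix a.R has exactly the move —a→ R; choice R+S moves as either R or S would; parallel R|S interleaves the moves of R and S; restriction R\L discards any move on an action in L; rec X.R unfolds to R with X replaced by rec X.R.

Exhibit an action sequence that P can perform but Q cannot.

cc

LTS(P): 2 reachable states
  s0 = rec X. c.(c.X + a.X) | -c-> s1
  s1 = c.(rec X. c.(c.X + a.X)) + a.(rec X. c.(c.X + a.X)) | -a-> s0, -c-> s0
LTS(Q): 2 reachable states
  t0 = rec X. c.(b.X + a.X) | -c-> t1
  t1 = b.(rec X. c.(b.X + a.X)) + a.(rec X. c.(b.X + a.X)) | -a-> t0, -b-> t0
Run σ = ⟨cc⟩ on P: start {s0}
  [1] c ⇒ {s1}
  [2] c ⇒ {s0}
  P completes σ.
Run σ = ⟨cc⟩ on Q: start {t0}
  [1] c ⇒ {t1}
  [2] c ⇒ no successor for Q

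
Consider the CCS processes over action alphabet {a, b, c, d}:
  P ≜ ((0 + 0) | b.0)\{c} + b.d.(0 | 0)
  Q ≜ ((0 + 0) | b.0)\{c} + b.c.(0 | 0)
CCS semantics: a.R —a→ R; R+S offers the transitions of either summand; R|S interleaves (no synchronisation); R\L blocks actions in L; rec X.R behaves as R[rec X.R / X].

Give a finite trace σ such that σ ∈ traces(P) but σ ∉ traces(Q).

bd

P's transition system — 4 states:
  m0 = ((0 + 0) | b.0)\{c} + b.d.(0 | 0) ⊢ ··b··> m1, ··b··> m2
  m1 = ((0 + 0) | 0)\{c} ⊢ stopped
  m2 = d.(0 | 0) ⊢ ··d··> m3
  m3 = 0 | 0 ⊢ stopped
Q's transition system — 4 states:
  n0 = ((0 + 0) | b.0)\{c} + b.c.(0 | 0) ⊢ ··b··> n1, ··b··> n2
  n1 = ((0 + 0) | 0)\{c} ⊢ stopped
  n2 = c.(0 | 0) ⊢ ··c··> n3
  n3 = 0 | 0 ⊢ stopped
Run σ = ⟨bd⟩ on P: start {m0}
  [1] b ⇒ {m1, m2}
  [2] d ⇒ {m3}
  ✓ P
Run σ = ⟨bd⟩ on Q: start {n0}
  [1] b ⇒ {n1, n2}
  [2] d ⇒ ∅  — Q cannot continue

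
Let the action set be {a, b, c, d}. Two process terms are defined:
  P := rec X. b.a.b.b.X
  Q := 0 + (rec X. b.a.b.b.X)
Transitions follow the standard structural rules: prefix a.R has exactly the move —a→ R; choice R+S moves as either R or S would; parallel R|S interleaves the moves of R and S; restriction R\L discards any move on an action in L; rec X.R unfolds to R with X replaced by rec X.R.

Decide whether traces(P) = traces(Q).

Reachable graph of P (4 states):
  p0 = rec X. b.a.b.b.X | ··b··> p1
  p1 = a.b.b.(rec X. b.a.b.b.X) | ··a··> p2
  p2 = b.b.(rec X. b.a.b.b.X) | ··b··> p3
  p3 = b.(rec X. b.a.b.b.X) | ··b··> p0
Reachable graph of Q (5 states):
  q0 = 0 + (rec X. b.a.b.b.X) | ··b··> q1
  q1 = a.b.b.(rec X. b.a.b.b.X) | ··a··> q2
  q2 = b.b.(rec X. b.a.b.b.X) | ··b··> q3
  q3 = b.(rec X. b.a.b.b.X) | ··b··> q4
  q4 = rec X. b.a.b.b.X | ··b··> q1
Coarsest stable partition (strong bisimilarity classes):
  B0 = {p0, q0, q4}
  B1 = {p1, q1}
  B2 = {p2, q2}
  B3 = {p3, q3}
p0 ∈ B0, q0 ∈ B0 → same block
Bisimilar ⇒ trace-equivalent.

YES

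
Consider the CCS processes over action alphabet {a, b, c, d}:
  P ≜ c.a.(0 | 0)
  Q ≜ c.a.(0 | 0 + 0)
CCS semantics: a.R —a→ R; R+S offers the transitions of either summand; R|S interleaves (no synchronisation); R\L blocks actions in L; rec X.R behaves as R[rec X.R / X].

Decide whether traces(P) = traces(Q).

LTS(P): 3 reachable states
  u0 = c.a.(0 | 0) :: -c-> u1
  u1 = a.(0 | 0) :: -a-> u2
  u2 = 0 | 0 :: deadlocked
LTS(Q): 3 reachable states
  v0 = c.a.(0 | 0 + 0) :: -c-> v1
  v1 = a.(0 | 0 + 0) :: -a-> v2
  v2 = 0 | 0 + 0 :: deadlocked
Bisimilarity quotient blocks:
  B0 = {u0, v0}
  B1 = {u1, v1}
  B2 = {u2, v2}
u0 ∈ B0, v0 ∈ B0 → same block
Bisimilar ⇒ trace-equivalent.

trace-equivalent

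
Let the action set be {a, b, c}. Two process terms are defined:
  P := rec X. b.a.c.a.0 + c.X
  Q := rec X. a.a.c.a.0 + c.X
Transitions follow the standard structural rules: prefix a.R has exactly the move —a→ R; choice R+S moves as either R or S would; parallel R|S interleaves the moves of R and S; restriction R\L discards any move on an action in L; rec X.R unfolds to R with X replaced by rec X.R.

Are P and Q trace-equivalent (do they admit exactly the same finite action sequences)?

traces(P) ≠ traces(Q) — witness ⟨b⟩

P's transition system — 5 states:
  s0 = rec X. b.a.c.a.0 + c.X ⊢ -b-> s1, -c-> s0
  s1 = a.c.a.0 ⊢ -a-> s2
  s2 = c.a.0 ⊢ -c-> s3
  s3 = a.0 ⊢ -a-> s4
  s4 = 0 ⊢ (no moves)
Q's transition system — 5 states:
  t0 = rec X. a.a.c.a.0 + c.X ⊢ -a-> t1, -c-> t0
  t1 = a.c.a.0 ⊢ -a-> t2
  t2 = c.a.0 ⊢ -c-> t3
  t3 = a.0 ⊢ -a-> t4
  t4 = 0 ⊢ (no moves)
Run σ = ⟨b⟩ on P: start {s0}
  after b @ step 1: {s1}
  ✓ P
Run σ = ⟨b⟩ on Q: start {t0}
  after b @ step 1: ∅  — Q cannot continue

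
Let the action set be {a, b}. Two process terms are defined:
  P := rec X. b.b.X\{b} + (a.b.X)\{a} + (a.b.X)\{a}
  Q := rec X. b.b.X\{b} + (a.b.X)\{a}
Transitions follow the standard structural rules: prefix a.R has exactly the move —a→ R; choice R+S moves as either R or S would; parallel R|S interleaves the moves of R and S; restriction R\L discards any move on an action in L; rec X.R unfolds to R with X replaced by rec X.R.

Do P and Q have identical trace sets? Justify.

Reachable graph of P (3 states):
  u0 = rec X. b.b.X\{b} + (a.b.X)\{a} + (a.b.X)\{a} → —b→ u1
  u1 = b.(rec X. b.b.X\{b} + (a.b.X)\{a} + (a.b.X)\{a})\{b} → —b→ u2
  u2 = (rec X. b.b.X\{b} + (a.b.X)\{a} + (a.b.X)\{a})\{b} → stopped
Reachable graph of Q (3 states):
  v0 = rec X. b.b.X\{b} + (a.b.X)\{a} → —b→ v1
  v1 = b.(rec X. b.b.X\{b} + (a.b.X)\{a})\{b} → —b→ v2
  v2 = (rec X. b.b.X\{b} + (a.b.X)\{a})\{b} → stopped
Partition-refinement fixed point:
  B0 = {u0, v0}
  B1 = {u1, v1}
  B2 = {u2, v2}
u0 ∈ B0, v0 ∈ B0 → same block
Bisimilar ⇒ trace-equivalent.

YES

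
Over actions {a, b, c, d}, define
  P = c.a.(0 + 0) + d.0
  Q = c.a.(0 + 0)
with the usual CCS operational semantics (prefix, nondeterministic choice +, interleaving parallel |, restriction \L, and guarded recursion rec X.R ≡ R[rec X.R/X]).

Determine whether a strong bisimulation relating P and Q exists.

P ≁ Q

P's transition system — 4 states:
  u0 = c.a.(0 + 0) + d.0 ⊢ =c=> u1, =d=> u2
  u1 = a.(0 + 0) ⊢ =a=> u3
  u2 = 0 ⊢ stopped
  u3 = 0 + 0 ⊢ stopped
Q's transition system — 3 states:
  v0 = c.a.(0 + 0) ⊢ =c=> v1
  v1 = a.(0 + 0) ⊢ =a=> v2
  v2 = 0 + 0 ⊢ stopped
Coarsest stable partition (strong bisimilarity classes):
  B0 = {u0}
  B1 = {u1, v1}
  B2 = {u2, u3, v2}
  B3 = {v0}
u0 ∈ B0, v0 ∈ B3 → different blocks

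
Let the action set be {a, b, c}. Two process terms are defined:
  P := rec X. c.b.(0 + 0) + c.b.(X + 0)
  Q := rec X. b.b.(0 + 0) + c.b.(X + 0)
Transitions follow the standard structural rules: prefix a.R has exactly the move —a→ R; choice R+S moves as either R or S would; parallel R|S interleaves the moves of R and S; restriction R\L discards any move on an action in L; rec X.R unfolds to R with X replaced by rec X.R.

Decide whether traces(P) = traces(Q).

LTS(P): 5 reachable states
  p0 = rec X. c.b.(0 + 0) + c.b.(X + 0) ⊢ —c→ p1, —c→ p2
  p1 = b.((rec X. c.b.(0 + 0) + c.b.(X + 0)) + 0) ⊢ —b→ p3
  p2 = b.(0 + 0) ⊢ —b→ p4
  p3 = (rec X. c.b.(0 + 0) + c.b.(X + 0)) + 0 ⊢ —c→ p1, —c→ p2
  p4 = 0 + 0 ⊢ ∅
LTS(Q): 5 reachable states
  q0 = rec X. b.b.(0 + 0) + c.b.(X + 0) ⊢ —b→ q1, —c→ q2
  q1 = b.(0 + 0) ⊢ —b→ q3
  q2 = b.((rec X. b.b.(0 + 0) + c.b.(X + 0)) + 0) ⊢ —b→ q4
  q3 = 0 + 0 ⊢ ∅
  q4 = (rec X. b.b.(0 + 0) + c.b.(X + 0)) + 0 ⊢ —b→ q1, —c→ q2
Run σ = ⟨b⟩ on Q: start {q0}
  step 1 (b): {q1}
  Q completes σ.
Run σ = ⟨b⟩ on P: start {p0}
  step 1 (b): no successor for P

traces(P) ≠ traces(Q) — witness ⟨b⟩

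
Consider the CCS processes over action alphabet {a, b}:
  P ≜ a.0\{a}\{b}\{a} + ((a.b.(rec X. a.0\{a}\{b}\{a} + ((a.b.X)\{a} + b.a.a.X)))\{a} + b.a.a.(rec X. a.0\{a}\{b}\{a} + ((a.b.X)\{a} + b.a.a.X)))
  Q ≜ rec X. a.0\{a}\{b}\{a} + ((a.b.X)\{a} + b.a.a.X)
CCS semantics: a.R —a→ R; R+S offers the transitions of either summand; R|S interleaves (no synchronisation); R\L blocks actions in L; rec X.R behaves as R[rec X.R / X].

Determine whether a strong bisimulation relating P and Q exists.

bisimilar

Reachable graph of P (5 states):
  p0 = a.0\{a}\{b}\{a} + ((a.b.(rec X. a.0\{a}\{b}\{a} + ((a.b.X)\{a} + b.a.a.X)))\{a} + b.a.a.(rec X. a.0\{a}\{b}\{a} + ((a.b.X)\{a} + b.a.a.X))) | —a→ p1, —b→ p2
  p1 = 0\{a}\{b}\{a} | ∅
  p2 = a.a.(rec X. a.0\{a}\{b}\{a} + ((a.b.X)\{a} + b.a.a.X)) | —a→ p3
  p3 = a.(rec X. a.0\{a}\{b}\{a} + ((a.b.X)\{a} + b.a.a.X)) | —a→ p4
  p4 = rec X. a.0\{a}\{b}\{a} + ((a.b.X)\{a} + b.a.a.X) | —a→ p1, —b→ p2
Reachable graph of Q (4 states):
  q0 = rec X. a.0\{a}\{b}\{a} + ((a.b.X)\{a} + b.a.a.X) | —a→ q1, —b→ q2
  q1 = 0\{a}\{b}\{a} | ∅
  q2 = a.a.(rec X. a.0\{a}\{b}\{a} + ((a.b.X)\{a} + b.a.a.X)) | —a→ q3
  q3 = a.(rec X. a.0\{a}\{b}\{a} + ((a.b.X)\{a} + b.a.a.X)) | —a→ q0
Bisimilarity quotient blocks:
  B0 = {p0, p4, q0}
  B1 = {p1, q1}
  B2 = {p2, q2}
  B3 = {p3, q3}
p0 ∈ B0, q0 ∈ B0 → same block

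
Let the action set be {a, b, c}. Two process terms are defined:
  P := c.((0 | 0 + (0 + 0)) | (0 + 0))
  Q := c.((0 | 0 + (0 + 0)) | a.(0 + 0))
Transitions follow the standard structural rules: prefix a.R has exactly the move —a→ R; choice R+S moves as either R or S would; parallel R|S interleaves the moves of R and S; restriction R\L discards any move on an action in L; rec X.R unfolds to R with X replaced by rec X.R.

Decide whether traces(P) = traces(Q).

trace-distinct — witness ⟨ca⟩

LTS(P): 2 reachable states
  s0 = c.((0 | 0 + (0 + 0)) | (0 + 0)) ⊢ —c→ s1
  s1 = (0 | 0 + (0 + 0)) | (0 + 0) ⊢ deadlocked
LTS(Q): 3 reachable states
  t0 = c.((0 | 0 + (0 + 0)) | a.(0 + 0)) ⊢ —c→ t1
  t1 = (0 | 0 + (0 + 0)) | a.(0 + 0) ⊢ —a→ t2
  t2 = (0 | 0 + (0 + 0)) | (0 + 0) ⊢ deadlocked
Executing ca from Q (initial set {t0}):
  after c @ step 1: {t1}
  after a @ step 2: {t2}
  — Q admits the full trace.
Executing ca from P (initial set {s0}):
  after c @ step 1: {s1}
  after a @ step 2: no successor for P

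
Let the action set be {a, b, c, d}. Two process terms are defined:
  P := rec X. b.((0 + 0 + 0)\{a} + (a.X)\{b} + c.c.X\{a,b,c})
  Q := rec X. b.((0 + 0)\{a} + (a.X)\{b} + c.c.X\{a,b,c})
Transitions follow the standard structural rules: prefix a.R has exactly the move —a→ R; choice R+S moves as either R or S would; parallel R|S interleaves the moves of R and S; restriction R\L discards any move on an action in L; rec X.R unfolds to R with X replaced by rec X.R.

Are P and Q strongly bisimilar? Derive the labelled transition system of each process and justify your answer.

P's transition system — 5 states:
  u0 = rec X. b.((0 + 0 + 0)\{a} + (a.X)\{b} + c.c.X\{a,b,c}) has moves ··b··> u1
  u1 = (0 + 0 + 0)\{a} + (a.(rec X. b.((0 + 0 + 0)\{a} + (a.X)\{b} + c.c.X\{a,b,c})))\{b} + c.c.(rec X. b.((0 + 0 + 0)\{a} + (a.X)\{b} + c.c.X\{a,b,c}))\{a,b,c} has moves ··a··> u2, ··c··> u3
  u2 = (rec X. b.((0 + 0 + 0)\{a} + (a.X)\{b} + c.c.X\{a,b,c}))\{b} has moves deadlocked
  u3 = c.(rec X. b.((0 + 0 + 0)\{a} + (a.X)\{b} + c.c.X\{a,b,c}))\{a,b,c} has moves ··c··> u4
  u4 = (rec X. b.((0 + 0 + 0)\{a} + (a.X)\{b} + c.c.X\{a,b,c}))\{a,b,c} has moves deadlocked
Q's transition system — 5 states:
  v0 = rec X. b.((0 + 0)\{a} + (a.X)\{b} + c.c.X\{a,b,c}) has moves ··b··> v1
  v1 = (0 + 0)\{a} + (a.(rec X. b.((0 + 0)\{a} + (a.X)\{b} + c.c.X\{a,b,c})))\{b} + c.c.(rec X. b.((0 + 0)\{a} + (a.X)\{b} + c.c.X\{a,b,c}))\{a,b,c} has moves ··a··> v2, ··c··> v3
  v2 = (rec X. b.((0 + 0)\{a} + (a.X)\{b} + c.c.X\{a,b,c}))\{b} has moves deadlocked
  v3 = c.(rec X. b.((0 + 0)\{a} + (a.X)\{b} + c.c.X\{a,b,c}))\{a,b,c} has moves ··c··> v4
  v4 = (rec X. b.((0 + 0)\{a} + (a.X)\{b} + c.c.X\{a,b,c}))\{a,b,c} has moves deadlocked
Bisimilarity quotient blocks:
  B0 = {u0, v0}
  B1 = {u1, v1}
  B2 = {u2, u4, v2, v4}
  B3 = {u3, v3}
u0 ∈ B0, v0 ∈ B0 → same block

P ~ Q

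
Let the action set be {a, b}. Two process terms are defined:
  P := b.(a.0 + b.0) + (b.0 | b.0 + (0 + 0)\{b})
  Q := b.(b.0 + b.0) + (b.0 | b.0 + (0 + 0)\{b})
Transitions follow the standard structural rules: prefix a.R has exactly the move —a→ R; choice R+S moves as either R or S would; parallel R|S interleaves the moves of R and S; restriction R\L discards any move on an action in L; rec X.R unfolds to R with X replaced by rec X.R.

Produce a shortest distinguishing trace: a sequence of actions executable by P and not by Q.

LTS(P): 6 reachable states
  p0 = b.(a.0 + b.0) + (b.0 | b.0 + (0 + 0)\{b}) ⊢ -b-> p1, -b-> p2, -b-> p3
  p1 = 0 | b.0 ⊢ -b-> p4
  p2 = a.0 + b.0 ⊢ -a-> p5, -b-> p5
  p3 = b.0 | 0 ⊢ -b-> p4
  p4 = 0 | 0 ⊢ ∅
  p5 = 0 ⊢ ∅
LTS(Q): 6 reachable states
  q0 = b.(b.0 + b.0) + (b.0 | b.0 + (0 + 0)\{b}) ⊢ -b-> q1, -b-> q2, -b-> q3
  q1 = 0 | b.0 ⊢ -b-> q4
  q2 = b.0 + b.0 ⊢ -b-> q5
  q3 = b.0 | 0 ⊢ -b-> q4
  q4 = 0 | 0 ⊢ ∅
  q5 = 0 ⊢ ∅
Executing ba from P (initial set {p0}):
  after b @ step 1: {p1, p2, p3}
  after a @ step 2: {p5}
  ✓ P
Executing ba from Q (initial set {q0}):
  after b @ step 1: {q1, q2, q3}
  after a @ step 2: ∅ (Q stuck)

ba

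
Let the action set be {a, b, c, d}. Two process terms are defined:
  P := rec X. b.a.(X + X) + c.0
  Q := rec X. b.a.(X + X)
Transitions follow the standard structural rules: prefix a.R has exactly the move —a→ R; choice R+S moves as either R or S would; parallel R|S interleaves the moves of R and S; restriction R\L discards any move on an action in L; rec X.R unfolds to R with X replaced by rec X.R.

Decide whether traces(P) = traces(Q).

trace-distinct — witness ⟨c⟩

Reachable graph of P (4 states):
  u0 = rec X. b.a.(X + X) + c.0 ⊢ ··b··> u1, ··c··> u2
  u1 = a.((rec X. b.a.(X + X) + c.0) + (rec X. b.a.(X + X) + c.0)) ⊢ ··a··> u3
  u2 = 0 ⊢ (no moves)
  u3 = (rec X. b.a.(X + X) + c.0) + (rec X. b.a.(X + X) + c.0) ⊢ ··b··> u1, ··c··> u2
Reachable graph of Q (3 states):
  v0 = rec X. b.a.(X + X) ⊢ ··b··> v1
  v1 = a.((rec X. b.a.(X + X)) + (rec X. b.a.(X + X))) ⊢ ··a··> v2
  v2 = (rec X. b.a.(X + X)) + (rec X. b.a.(X + X)) ⊢ ··b··> v1
Executing c from P (initial set {u0}):
  [1] c ⇒ {u2}
  P completes σ.
Executing c from Q (initial set {v0}):
  [1] c ⇒ no successor for Q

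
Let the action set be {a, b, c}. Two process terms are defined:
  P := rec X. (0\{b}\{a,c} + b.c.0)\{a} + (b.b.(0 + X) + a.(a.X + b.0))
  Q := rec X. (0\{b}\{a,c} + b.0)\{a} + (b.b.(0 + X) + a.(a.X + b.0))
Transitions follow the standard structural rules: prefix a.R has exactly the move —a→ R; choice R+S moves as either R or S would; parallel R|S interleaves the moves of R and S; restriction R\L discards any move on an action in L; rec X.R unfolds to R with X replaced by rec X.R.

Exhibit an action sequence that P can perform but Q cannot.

Reachable graph of P (7 states):
  u0 = rec X. (0\{b}\{a,c} + b.c.0)\{a} + (b.b.(0 + X) + a.(a.X + b.0)) | --a--▸ u1, --b--▸ u2, --b--▸ u3
  u1 = a.(rec X. (0\{b}\{a,c} + b.c.0)\{a} + (b.b.(0 + X) + a.(a.X + b.0))) + b.0 | --a--▸ u0, --b--▸ u4
  u2 = (c.0)\{a} | --c--▸ u5
  u3 = b.(0 + (rec X. (0\{b}\{a,c} + b.c.0)\{a} + (b.b.(0 + X) + a.(a.X + b.0)))) | --b--▸ u6
  u4 = 0 | deadlocked
  u5 = 0\{a} | deadlocked
  u6 = 0 + (rec X. (0\{b}\{a,c} + b.c.0)\{a} + (b.b.(0 + X) + a.(a.X + b.0))) | --a--▸ u1, --b--▸ u2, --b--▸ u3
Reachable graph of Q (6 states):
  v0 = rec X. (0\{b}\{a,c} + b.0)\{a} + (b.b.(0 + X) + a.(a.X + b.0)) | --a--▸ v1, --b--▸ v2, --b--▸ v3
  v1 = a.(rec X. (0\{b}\{a,c} + b.0)\{a} + (b.b.(0 + X) + a.(a.X + b.0))) + b.0 | --a--▸ v0, --b--▸ v4
  v2 = 0\{a} | deadlocked
  v3 = b.(0 + (rec X. (0\{b}\{a,c} + b.0)\{a} + (b.b.(0 + X) + a.(a.X + b.0)))) | --b--▸ v5
  v4 = 0 | deadlocked
  v5 = 0 + (rec X. (0\{b}\{a,c} + b.0)\{a} + (b.b.(0 + X) + a.(a.X + b.0))) | --a--▸ v1, --b--▸ v2, --b--▸ v3
Run σ = ⟨bc⟩ on P: start {u0}
  after b @ step 1: {u2, u3}
  after c @ step 2: {u5}
  — P admits the full trace.
Run σ = ⟨bc⟩ on Q: start {v0}
  after b @ step 1: {v2, v3}
  after c @ step 2: ∅  — Q cannot continue

bc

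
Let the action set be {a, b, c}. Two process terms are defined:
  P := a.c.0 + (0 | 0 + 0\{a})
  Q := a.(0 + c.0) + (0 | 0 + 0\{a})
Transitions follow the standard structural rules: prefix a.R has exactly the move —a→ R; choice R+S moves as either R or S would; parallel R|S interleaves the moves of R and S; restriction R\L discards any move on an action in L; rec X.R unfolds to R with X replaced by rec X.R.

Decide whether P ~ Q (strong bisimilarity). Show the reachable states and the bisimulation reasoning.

P ~ Q

LTS(P): 3 reachable states
  u0 = a.c.0 + (0 | 0 + 0\{a}) → —a→ u1
  u1 = c.0 → —c→ u2
  u2 = 0 → ·
LTS(Q): 3 reachable states
  v0 = a.(0 + c.0) + (0 | 0 + 0\{a}) → —a→ v1
  v1 = 0 + c.0 → —c→ v2
  v2 = 0 → ·
Bisimilarity quotient blocks:
  B0 = {u0, v0}
  B1 = {u1, v1}
  B2 = {u2, v2}
u0 ∈ B0, v0 ∈ B0 → same block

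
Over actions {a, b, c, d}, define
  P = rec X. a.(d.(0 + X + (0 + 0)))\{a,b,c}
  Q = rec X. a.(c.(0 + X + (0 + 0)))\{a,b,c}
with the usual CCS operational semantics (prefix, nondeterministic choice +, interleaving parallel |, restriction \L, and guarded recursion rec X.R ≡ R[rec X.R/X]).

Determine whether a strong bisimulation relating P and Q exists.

NO

LTS(P): 3 reachable states
  u0 = rec X. a.(d.(0 + X + (0 + 0)))\{a,b,c} → =a=> u1
  u1 = (d.(0 + (rec X. a.(d.(0 + X + (0 + 0)))\{a,b,c}) + (0 + 0)))\{a,b,c} → =d=> u2
  u2 = (0 + (rec X. a.(d.(0 + X + (0 + 0)))\{a,b,c}) + (0 + 0))\{a,b,c} → deadlocked
LTS(Q): 2 reachable states
  v0 = rec X. a.(c.(0 + X + (0 + 0)))\{a,b,c} → =a=> v1
  v1 = (c.(0 + (rec X. a.(c.(0 + X + (0 + 0)))\{a,b,c}) + (0 + 0)))\{a,b,c} → deadlocked
Coarsest stable partition (strong bisimilarity classes):
  B0 = {u0}
  B1 = {u1}
  B2 = {u2, v1}
  B3 = {v0}
u0 ∈ B0, v0 ∈ B3 → different blocks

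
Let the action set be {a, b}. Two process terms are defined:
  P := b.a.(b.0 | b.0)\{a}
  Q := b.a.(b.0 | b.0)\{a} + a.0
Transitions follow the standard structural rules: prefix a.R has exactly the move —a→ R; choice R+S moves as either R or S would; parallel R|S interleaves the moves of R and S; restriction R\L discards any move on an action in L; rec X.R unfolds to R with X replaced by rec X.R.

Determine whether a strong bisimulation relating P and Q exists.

not bisimilar

P's transition system — 6 states:
  m0 = b.a.(b.0 | b.0)\{a} → =b=> m1
  m1 = a.(b.0 | b.0)\{a} → =a=> m2
  m2 = (b.0 | b.0)\{a} → =b=> m3, =b=> m4
  m3 = (0 | b.0)\{a} → =b=> m5
  m4 = (b.0 | 0)\{a} → =b=> m5
  m5 = (0 | 0)\{a} → (no moves)
Q's transition system — 7 states:
  n0 = b.a.(b.0 | b.0)\{a} + a.0 → =a=> n1, =b=> n2
  n1 = 0 → (no moves)
  n2 = a.(b.0 | b.0)\{a} → =a=> n3
  n3 = (b.0 | b.0)\{a} → =b=> n4, =b=> n5
  n4 = (0 | b.0)\{a} → =b=> n6
  n5 = (b.0 | 0)\{a} → =b=> n6
  n6 = (0 | 0)\{a} → (no moves)
Bisimilarity quotient blocks:
  B0 = {m0}
  B1 = {m1, n2}
  B2 = {m2, n3}
  B3 = {m3, m4, n4, n5}
  B4 = {m5, n1, n6}
  B5 = {n0}
m0 ∈ B0, n0 ∈ B5 → different blocks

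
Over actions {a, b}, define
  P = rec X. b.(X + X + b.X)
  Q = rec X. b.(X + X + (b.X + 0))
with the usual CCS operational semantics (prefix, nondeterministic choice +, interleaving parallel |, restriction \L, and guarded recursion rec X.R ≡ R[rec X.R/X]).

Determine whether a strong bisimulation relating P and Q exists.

Reachable graph of P (2 states):
  m0 = rec X. b.(X + X + b.X) | -b-> m1
  m1 = (rec X. b.(X + X + b.X)) + (rec X. b.(X + X + b.X)) + b.(rec X. b.(X + X + b.X)) | -b-> m0, -b-> m1
Reachable graph of Q (2 states):
  n0 = rec X. b.(X + X + (b.X + 0)) | -b-> n1
  n1 = (rec X. b.(X + X + (b.X + 0))) + (rec X. b.(X + X + (b.X + 0))) + (b.(rec X. b.(X + X + (b.X + 0))) + 0) | -b-> n0, -b-> n1
Coarsest stable partition (strong bisimilarity classes):
  B0 = {m0, m1, n0, n1}
m0 ∈ B0, n0 ∈ B0 → same block

bisimilar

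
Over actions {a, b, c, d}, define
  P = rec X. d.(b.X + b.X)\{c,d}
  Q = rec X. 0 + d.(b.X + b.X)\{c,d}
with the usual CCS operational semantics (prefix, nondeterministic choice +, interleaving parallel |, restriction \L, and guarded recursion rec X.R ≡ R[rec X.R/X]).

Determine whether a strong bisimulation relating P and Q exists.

YES

Reachable graph of P (3 states):
  s0 = rec X. d.(b.X + b.X)\{c,d} → -d-> s1
  s1 = (b.(rec X. d.(b.X + b.X)\{c,d}) + b.(rec X. d.(b.X + b.X)\{c,d}))\{c,d} → -b-> s2
  s2 = (rec X. d.(b.X + b.X)\{c,d})\{c,d} → ∅
Reachable graph of Q (3 states):
  t0 = rec X. 0 + d.(b.X + b.X)\{c,d} → -d-> t1
  t1 = (b.(rec X. 0 + d.(b.X + b.X)\{c,d}) + b.(rec X. 0 + d.(b.X + b.X)\{c,d}))\{c,d} → -b-> t2
  t2 = (rec X. 0 + d.(b.X + b.X)\{c,d})\{c,d} → ∅
Partition-refinement fixed point:
  B0 = {s0, t0}
  B1 = {s1, t1}
  B2 = {s2, t2}
s0 ∈ B0, t0 ∈ B0 → same block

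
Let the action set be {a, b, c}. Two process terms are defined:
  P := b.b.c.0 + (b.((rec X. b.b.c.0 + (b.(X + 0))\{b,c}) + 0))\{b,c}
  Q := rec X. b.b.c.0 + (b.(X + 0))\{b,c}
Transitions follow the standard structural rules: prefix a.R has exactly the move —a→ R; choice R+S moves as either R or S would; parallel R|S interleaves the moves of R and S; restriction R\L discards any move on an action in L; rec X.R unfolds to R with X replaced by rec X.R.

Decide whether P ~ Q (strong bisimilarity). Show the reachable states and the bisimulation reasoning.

Reachable graph of P (4 states):
  u0 = b.b.c.0 + (b.((rec X. b.b.c.0 + (b.(X + 0))\{b,c}) + 0))\{b,c} :: =b=> u1
  u1 = b.c.0 :: =b=> u2
  u2 = c.0 :: =c=> u3
  u3 = 0 :: (no moves)
Reachable graph of Q (4 states):
  v0 = rec X. b.b.c.0 + (b.(X + 0))\{b,c} :: =b=> v1
  v1 = b.c.0 :: =b=> v2
  v2 = c.0 :: =c=> v3
  v3 = 0 :: (no moves)
Bisimilarity quotient blocks:
  B0 = {u0, v0}
  B1 = {u1, v1}
  B2 = {u2, v2}
  B3 = {u3, v3}
u0 ∈ B0, v0 ∈ B0 → same block

YES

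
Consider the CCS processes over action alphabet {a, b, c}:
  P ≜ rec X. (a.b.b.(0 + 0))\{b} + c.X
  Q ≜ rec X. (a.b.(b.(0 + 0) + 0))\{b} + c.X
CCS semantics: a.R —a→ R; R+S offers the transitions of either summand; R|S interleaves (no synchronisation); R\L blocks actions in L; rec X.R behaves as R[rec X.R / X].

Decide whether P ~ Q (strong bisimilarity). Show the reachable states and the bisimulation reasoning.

P ~ Q

Reachable graph of P (2 states):
  u0 = rec X. (a.b.b.(0 + 0))\{b} + c.X → -a-> u1, -c-> u0
  u1 = (b.b.(0 + 0))\{b} → stopped
Reachable graph of Q (2 states):
  v0 = rec X. (a.b.(b.(0 + 0) + 0))\{b} + c.X → -a-> v1, -c-> v0
  v1 = (b.(b.(0 + 0) + 0))\{b} → stopped
Bisimilarity quotient blocks:
  B0 = {u0, v0}
  B1 = {u1, v1}
u0 ∈ B0, v0 ∈ B0 → same block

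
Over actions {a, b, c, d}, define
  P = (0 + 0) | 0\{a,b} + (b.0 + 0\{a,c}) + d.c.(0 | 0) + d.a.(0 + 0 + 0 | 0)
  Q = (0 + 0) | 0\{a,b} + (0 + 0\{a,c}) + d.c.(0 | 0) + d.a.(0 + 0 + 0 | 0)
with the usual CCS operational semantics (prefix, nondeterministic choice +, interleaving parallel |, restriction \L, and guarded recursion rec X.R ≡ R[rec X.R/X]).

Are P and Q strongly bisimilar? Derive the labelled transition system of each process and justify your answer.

NO

P's transition system — 6 states:
  m0 = (0 + 0) | 0\{a,b} + (b.0 + 0\{a,c}) + d.c.(0 | 0) + d.a.(0 + 0 + 0 | 0) | —b→ m1, —d→ m2, —d→ m3
  m1 = 0 | ∅
  m2 = a.(0 + 0 + 0 | 0) | —a→ m4
  m3 = c.(0 | 0) | —c→ m5
  m4 = 0 + 0 + 0 | 0 | ∅
  m5 = 0 | 0 | ∅
Q's transition system — 5 states:
  n0 = (0 + 0) | 0\{a,b} + (0 + 0\{a,c}) + d.c.(0 | 0) + d.a.(0 + 0 + 0 | 0) | —d→ n1, —d→ n2
  n1 = a.(0 + 0 + 0 | 0) | —a→ n3
  n2 = c.(0 | 0) | —c→ n4
  n3 = 0 + 0 + 0 | 0 | ∅
  n4 = 0 | 0 | ∅
Bisimilarity quotient blocks:
  B0 = {m0}
  B1 = {m3, n2}
  B2 = {m1, m4, m5, n3, n4}
  B3 = {m2, n1}
  B4 = {n0}
m0 ∈ B0, n0 ∈ B4 → different blocks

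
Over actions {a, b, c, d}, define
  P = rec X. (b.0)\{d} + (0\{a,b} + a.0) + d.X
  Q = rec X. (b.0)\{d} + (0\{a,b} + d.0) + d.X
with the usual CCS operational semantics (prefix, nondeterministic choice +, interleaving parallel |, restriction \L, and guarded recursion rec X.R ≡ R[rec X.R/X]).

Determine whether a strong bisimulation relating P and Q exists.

NO

Reachable graph of P (3 states):
  m0 = rec X. (b.0)\{d} + (0\{a,b} + a.0) + d.X | -a-> m1, -b-> m2, -d-> m0
  m1 = 0 | ·
  m2 = 0\{d} | ·
Reachable graph of Q (3 states):
  n0 = rec X. (b.0)\{d} + (0\{a,b} + d.0) + d.X | -b-> n1, -d-> n0, -d-> n2
  n1 = 0\{d} | ·
  n2 = 0 | ·
Partition-refinement fixed point:
  B0 = {m0}
  B1 = {m1, m2, n1, n2}
  B2 = {n0}
m0 ∈ B0, n0 ∈ B2 → different blocks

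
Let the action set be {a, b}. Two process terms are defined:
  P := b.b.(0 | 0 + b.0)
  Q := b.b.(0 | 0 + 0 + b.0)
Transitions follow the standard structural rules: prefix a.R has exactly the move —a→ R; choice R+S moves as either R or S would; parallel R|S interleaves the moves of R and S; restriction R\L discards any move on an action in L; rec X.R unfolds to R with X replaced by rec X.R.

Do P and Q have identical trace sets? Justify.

traces(P) = traces(Q)

Reachable graph of P (4 states):
  p0 = b.b.(0 | 0 + b.0) → -b-> p1
  p1 = b.(0 | 0 + b.0) → -b-> p2
  p2 = 0 | 0 + b.0 → -b-> p3
  p3 = 0 → stopped
Reachable graph of Q (4 states):
  q0 = b.b.(0 | 0 + 0 + b.0) → -b-> q1
  q1 = b.(0 | 0 + 0 + b.0) → -b-> q2
  q2 = 0 | 0 + 0 + b.0 → -b-> q3
  q3 = 0 → stopped
Partition-refinement fixed point:
  B0 = {p0, q0}
  B1 = {p1, q1}
  B2 = {p2, q2}
  B3 = {p3, q3}
p0 ∈ B0, q0 ∈ B0 → same block
Bisimilar ⇒ trace-equivalent.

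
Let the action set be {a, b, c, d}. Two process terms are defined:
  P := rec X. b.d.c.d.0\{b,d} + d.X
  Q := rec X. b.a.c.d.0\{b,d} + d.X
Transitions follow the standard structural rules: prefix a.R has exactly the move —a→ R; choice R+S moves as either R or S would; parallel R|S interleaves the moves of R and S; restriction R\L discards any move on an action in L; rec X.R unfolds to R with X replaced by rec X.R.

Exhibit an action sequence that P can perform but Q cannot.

bd

LTS(P): 5 reachable states
  s0 = rec X. b.d.c.d.0\{b,d} + d.X :: —b→ s1, —d→ s0
  s1 = d.c.d.0\{b,d} :: —d→ s2
  s2 = c.d.0\{b,d} :: —c→ s3
  s3 = d.0\{b,d} :: —d→ s4
  s4 = 0\{b,d} :: (no moves)
LTS(Q): 5 reachable states
  t0 = rec X. b.a.c.d.0\{b,d} + d.X :: —b→ t1, —d→ t0
  t1 = a.c.d.0\{b,d} :: —a→ t2
  t2 = c.d.0\{b,d} :: —c→ t3
  t3 = d.0\{b,d} :: —d→ t4
  t4 = 0\{b,d} :: (no moves)
Run σ = ⟨bd⟩ on P: start {s0}
  after b @ step 1: {s1}
  after d @ step 2: {s2}
  — P admits the full trace.
Run σ = ⟨bd⟩ on Q: start {t0}
  after b @ step 1: {t1}
  after d @ step 2: ∅ (Q stuck)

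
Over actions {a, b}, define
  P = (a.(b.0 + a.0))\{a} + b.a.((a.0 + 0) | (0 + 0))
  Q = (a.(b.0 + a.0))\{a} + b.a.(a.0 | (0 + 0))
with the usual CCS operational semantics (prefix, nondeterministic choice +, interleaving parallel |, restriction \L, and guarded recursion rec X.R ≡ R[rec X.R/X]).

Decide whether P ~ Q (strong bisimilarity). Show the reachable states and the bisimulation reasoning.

YES

LTS(P): 4 reachable states
  u0 = (a.(b.0 + a.0))\{a} + b.a.((a.0 + 0) | (0 + 0)) ⊢ —b→ u1
  u1 = a.((a.0 + 0) | (0 + 0)) ⊢ —a→ u2
  u2 = (a.0 + 0) | (0 + 0) ⊢ —a→ u3
  u3 = 0 | (0 + 0) ⊢ ∅
LTS(Q): 4 reachable states
  v0 = (a.(b.0 + a.0))\{a} + b.a.(a.0 | (0 + 0)) ⊢ —b→ v1
  v1 = a.(a.0 | (0 + 0)) ⊢ —a→ v2
  v2 = a.0 | (0 + 0) ⊢ —a→ v3
  v3 = 0 | (0 + 0) ⊢ ∅
Partition-refinement fixed point:
  B0 = {u0, v0}
  B1 = {u1, v1}
  B2 = {u2, v2}
  B3 = {u3, v3}
u0 ∈ B0, v0 ∈ B0 → same block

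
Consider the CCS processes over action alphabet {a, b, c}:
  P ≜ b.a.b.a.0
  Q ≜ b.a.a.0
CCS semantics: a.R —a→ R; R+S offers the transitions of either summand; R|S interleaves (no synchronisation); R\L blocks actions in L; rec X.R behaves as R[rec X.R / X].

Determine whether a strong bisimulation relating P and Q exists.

P's transition system — 5 states:
  p0 = b.a.b.a.0 → -b-> p1
  p1 = a.b.a.0 → -a-> p2
  p2 = b.a.0 → -b-> p3
  p3 = a.0 → -a-> p4
  p4 = 0 → (no moves)
Q's transition system — 4 states:
  q0 = b.a.a.0 → -b-> q1
  q1 = a.a.0 → -a-> q2
  q2 = a.0 → -a-> q3
  q3 = 0 → (no moves)
Coarsest stable partition (strong bisimilarity classes):
  B0 = {p0}
  B1 = {p1}
  B2 = {p2}
  B3 = {p3, q2}
  B4 = {p4, q3}
  B5 = {q0}
  B6 = {q1}
p0 ∈ B0, q0 ∈ B5 → different blocks

P ≁ Q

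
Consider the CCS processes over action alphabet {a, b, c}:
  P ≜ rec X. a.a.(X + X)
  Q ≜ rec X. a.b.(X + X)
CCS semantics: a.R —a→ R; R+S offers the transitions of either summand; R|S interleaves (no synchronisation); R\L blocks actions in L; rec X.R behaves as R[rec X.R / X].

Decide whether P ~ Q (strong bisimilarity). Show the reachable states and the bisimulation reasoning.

NO

Reachable graph of P (3 states):
  s0 = rec X. a.a.(X + X) | ··a··> s1
  s1 = a.((rec X. a.a.(X + X)) + (rec X. a.a.(X + X))) | ··a··> s2
  s2 = (rec X. a.a.(X + X)) + (rec X. a.a.(X + X)) | ··a··> s1
Reachable graph of Q (3 states):
  t0 = rec X. a.b.(X + X) | ··a··> t1
  t1 = b.((rec X. a.b.(X + X)) + (rec X. a.b.(X + X))) | ··b··> t2
  t2 = (rec X. a.b.(X + X)) + (rec X. a.b.(X + X)) | ··a··> t1
Partition-refinement fixed point:
  B0 = {s0, s1, s2}
  B1 = {t0, t2}
  B2 = {t1}
s0 ∈ B0, t0 ∈ B1 → different blocks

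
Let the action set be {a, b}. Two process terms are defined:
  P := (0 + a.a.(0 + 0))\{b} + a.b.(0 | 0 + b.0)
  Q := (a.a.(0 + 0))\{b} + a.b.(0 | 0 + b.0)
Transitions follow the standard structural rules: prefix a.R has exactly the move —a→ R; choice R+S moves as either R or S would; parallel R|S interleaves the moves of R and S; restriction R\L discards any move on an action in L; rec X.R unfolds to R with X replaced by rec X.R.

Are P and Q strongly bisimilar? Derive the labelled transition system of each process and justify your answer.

bisimilar

LTS(P): 6 reachable states
  p0 = (0 + a.a.(0 + 0))\{b} + a.b.(0 | 0 + b.0) ⊢ -a-> p1, -a-> p2
  p1 = (a.(0 + 0))\{b} ⊢ -a-> p3
  p2 = b.(0 | 0 + b.0) ⊢ -b-> p4
  p3 = (0 + 0)\{b} ⊢ ∅
  p4 = 0 | 0 + b.0 ⊢ -b-> p5
  p5 = 0 ⊢ ∅
LTS(Q): 6 reachable states
  q0 = (a.a.(0 + 0))\{b} + a.b.(0 | 0 + b.0) ⊢ -a-> q1, -a-> q2
  q1 = (a.(0 + 0))\{b} ⊢ -a-> q3
  q2 = b.(0 | 0 + b.0) ⊢ -b-> q4
  q3 = (0 + 0)\{b} ⊢ ∅
  q4 = 0 | 0 + b.0 ⊢ -b-> q5
  q5 = 0 ⊢ ∅
Coarsest stable partition (strong bisimilarity classes):
  B0 = {p0, q0}
  B1 = {p2, q2}
  B2 = {p4, q4}
  B3 = {p3, p5, q3, q5}
  B4 = {p1, q1}
p0 ∈ B0, q0 ∈ B0 → same block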